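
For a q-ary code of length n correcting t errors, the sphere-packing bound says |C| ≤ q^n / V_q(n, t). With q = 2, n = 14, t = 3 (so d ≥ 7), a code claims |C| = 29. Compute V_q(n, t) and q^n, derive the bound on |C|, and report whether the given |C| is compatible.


V_q(n, t) = 470, q^n = 16384, Hamming bound = 34, |C| = 29 ≤ bound (satisfied).

Step 1: Compute V_q(n, t) = Σ_{j=0}^3 C(n, j) (q−1)^j.
  j = 0: C(14,0)·(1)^0 = 1·1 = 1.
  j = 1: C(14,1)·(1)^1 = 14·1 = 14.
  j = 2: C(14,2)·(1)^2 = 91·1 = 91.
  j = 3: C(14,3)·(1)^3 = 364·1 = 364.
  V_q(n, t) = 1 + 14 + 91 + 364 = 470.
Step 2: q^n = 2^14 = 16384.
Step 3: Hamming bound ⌊q^n / V_q(n,t)⌋ = ⌊16384/470⌋ = 34.
Step 4: Compare |C| = 29 to 34: satisfied.
The claimed |C| lies below the Hamming bound.


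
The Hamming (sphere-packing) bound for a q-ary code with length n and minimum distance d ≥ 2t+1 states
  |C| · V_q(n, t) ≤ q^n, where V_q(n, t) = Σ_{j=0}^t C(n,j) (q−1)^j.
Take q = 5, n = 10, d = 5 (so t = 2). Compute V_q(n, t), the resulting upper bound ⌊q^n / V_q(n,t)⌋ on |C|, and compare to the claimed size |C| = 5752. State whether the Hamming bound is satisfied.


V_q(n, t) = 761, q^n = 9765625, Hamming bound = 12832, |C| = 5752 ≤ bound (satisfied).

Step 1: Compute V_q(n, t) = Σ_{j=0}^2 C(n, j) (q−1)^j.
  j = 0: C(10,0)·(4)^0 = 1·1 = 1.
  j = 1: C(10,1)·(4)^1 = 10·4 = 40.
  j = 2: C(10,2)·(4)^2 = 45·16 = 720.
  V_q(n, t) = 1 + 40 + 720 = 761.
Step 2: q^n = 5^10 = 9765625.
Step 3: Hamming bound ⌊q^n / V_q(n,t)⌋ = ⌊9765625/761⌋ = 12832.
Step 4: Compare |C| = 5752 to 12832: satisfied.
The claimed |C| lies below the Hamming bound.


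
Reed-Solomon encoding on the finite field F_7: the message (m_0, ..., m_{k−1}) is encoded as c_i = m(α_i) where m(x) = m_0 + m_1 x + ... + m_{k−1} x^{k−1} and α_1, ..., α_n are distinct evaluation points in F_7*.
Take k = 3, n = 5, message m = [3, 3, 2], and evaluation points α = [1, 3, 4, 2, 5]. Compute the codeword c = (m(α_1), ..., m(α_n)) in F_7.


c = [1, 2, 5, 3, 5]

Message polynomial: m(x) = 3 + 3·x + 2·x^2 (mod 7).
For each evaluation point α_i, compute m(α_i) mod 7:
  α_1 = 1: Horner steps 2 → 5 → 1, so m(1) = 1.
  α_2 = 3: Horner steps 2 → 2 → 2, so m(3) = 2.
  α_3 = 4: Horner steps 2 → 4 → 5, so m(4) = 5.
  α_4 = 2: Horner steps 2 → 0 → 3, so m(2) = 3.
  α_5 = 5: Horner steps 2 → 6 → 5, so m(5) = 5.
Codeword c = [1, 2, 5, 3, 5] ∈ F_7^5.


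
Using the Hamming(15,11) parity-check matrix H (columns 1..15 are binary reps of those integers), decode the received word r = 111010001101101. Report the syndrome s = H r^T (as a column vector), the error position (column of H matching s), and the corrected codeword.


s = (1, 0, 0, 0)^T, error position = 8, corrected codeword c = 111010011101101

Compute s = H r^T mod 2 one row at a time:
  s_1 = 0 + 1 + 1 + 0 + 1 + 1 + 0 + 1 = 5 ≡ 1 (mod 2).
  s_2 = 0 + 1 + 0 + 0 + 1 + 1 + 0 + 1 = 4 ≡ 0 (mod 2).
  s_3 = 1 + 1 + 0 + 0 + 1 + 0 + 0 + 1 = 4 ≡ 0 (mod 2).
  s_4 = 1 + 1 + 1 + 0 + 1 + 0 + 1 + 1 = 6 ≡ 0 (mod 2).
s = (1, 0, 0, 0)^T — this equals column 8 of H (binary 1000), so error is at position 8.
Correct: flip bit 8 of r = 111010001101101 to get c = 111010011101101.


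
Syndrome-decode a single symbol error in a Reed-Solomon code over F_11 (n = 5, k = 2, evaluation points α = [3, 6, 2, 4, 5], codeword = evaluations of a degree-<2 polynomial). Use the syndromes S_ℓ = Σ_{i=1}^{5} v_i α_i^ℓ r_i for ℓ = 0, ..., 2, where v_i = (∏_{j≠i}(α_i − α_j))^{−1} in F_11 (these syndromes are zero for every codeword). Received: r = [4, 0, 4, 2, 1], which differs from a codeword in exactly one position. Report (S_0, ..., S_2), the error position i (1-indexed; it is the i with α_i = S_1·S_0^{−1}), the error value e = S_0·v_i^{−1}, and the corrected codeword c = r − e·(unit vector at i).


S = (9, 5, 4), error at position 1, error magnitude e = 1, c = [3, 0, 4, 2, 1].

Step 1: column multipliers v_i = (∏_{j≠i}(α_i − α_j))^{−1} mod 11.
  i = 1 (α = 3): (3−6)(3−2)(3−4)(3−5) = (−3)·1·(−1)·(−2) = −6 ≡ 5, so v_1 = 5^{−1} = 9 (mod 11).
  i = 2 (α = 6): (6−3)(6−2)(6−4)(6−5) = 3·4·2·1 = 24 ≡ 2, so v_2 = 2^{−1} = 6 (mod 11).
  i = 3 (α = 2): (2−3)(2−6)(2−4)(2−5) = (−1)·(−4)·(−2)·(−3) = 24 ≡ 2, so v_3 = 2^{−1} = 6 (mod 11).
  i = 4 (α = 4): (4−3)(4−6)(4−2)(4−5) = 1·(−2)·2·(−1) = 4 ≡ 4, so v_4 = 4^{−1} = 3 (mod 11).
  i = 5 (α = 5): (5−3)(5−6)(5−2)(5−4) = 2·(−1)·3·1 = −6 ≡ 5, so v_5 = 5^{−1} = 9 (mod 11).
  v = [9, 6, 6, 3, 9].
Step 2: syndromes of r = [4, 0, 4, 2, 1] (all sums mod 11).
  S_0 = Σ v_i r_i = 9·4 + 6·0 + 6·4 + 3·2 + 9·1 = 75 ≡ 9.
  S_1 = Σ v_i α_i r_i = 9·3·4 + 6·6·0 + 6·2·4 + 3·4·2 + 9·5·1 = 225 ≡ 5.
  α_i^2 mod 11 = [9, 3, 4, 5, 3].
  S_2 = Σ v_i α_i^2 r_i = 9·9·4 + 6·3·0 + 6·4·4 + 3·5·2 + 9·3·1 = 477 ≡ 4.
  S = (9, 5, 4) ≠ 0, so r is not a codeword (an error is present).
Step 3: locate the error. For a single error e at position i, S_ℓ = v_i·e·α_i^ℓ, so α_err = S_1/S_0.
  S_0^{−1} = 9^{−1} = 5 (mod 11), so α_err = 5·5 = 25 ≡ 3 = α_1. Error position i = 1.
  Consistency check: S_2/S_1 = 4·9 = 36 ≡ 3 = α_err ✓ (single-error assumption holds).
Step 4: error magnitude e = S_0/v_1 = S_0·∏_{j≠1}(α_1 − α_j) = 9·5 = 45 ≡ 1 (mod 11).
Step 5: correct position 1: c_1 = r_1 − e = 4 − 1 ≡ 3 (mod 11). Hence c = [3, 0, 4, 2, 1].
  Check: interpolating c through the α_i gives m(x) = 6 + 10·x (degree < 2) with m(α_i) = c_i for every i, so c is indeed a codeword.


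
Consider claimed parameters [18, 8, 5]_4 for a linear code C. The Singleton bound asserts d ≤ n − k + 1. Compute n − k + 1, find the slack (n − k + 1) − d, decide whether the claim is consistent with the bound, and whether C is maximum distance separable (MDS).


Singleton RHS = n − k + 1 = 11, slack = 6, bound satisfied, not MDS.

Singleton bound: d ≤ n − k + 1.
Here n = 18, k = 8, so n − k + 1 = 11.
Given d = 5, check d ≤ 11: YES.
Slack = (n − k + 1) − d = 6.
The code is NOT MDS (slack = 6 > 0).
Description: the claimed parameters are [18, 8, 5]_4; such a code would be non-MDS.


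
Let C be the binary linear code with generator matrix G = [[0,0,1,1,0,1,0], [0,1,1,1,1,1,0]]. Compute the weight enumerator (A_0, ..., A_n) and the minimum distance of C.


Weight distribution: A_0 = 1, A_2 = 1, A_3 = 1, A_5 = 1. Minimum distance d = 2.

Enumerate all 2^2 = 4 messages m ∈ F_2^2.
For each, compute codeword c = mG in F_2^7, then tally its weight.
  m = 00 → c = 0000000, weight = 0.
  m = 10 → c = 0011010, weight = 3.
  m = 01 → c = 0111110, weight = 5.
  m = 11 → c = 0100100, weight = 2.
Tally weights:
  weight 0: 1 codewords.
  weight 2: 1 codewords.
  weight 3: 1 codewords.
  weight 5: 1 codewords.
Minimum distance d = smallest w > 0 with A_w > 0 = 2.
Sanity: Σ A_w = 4 = 2^2 = 4 ✓.


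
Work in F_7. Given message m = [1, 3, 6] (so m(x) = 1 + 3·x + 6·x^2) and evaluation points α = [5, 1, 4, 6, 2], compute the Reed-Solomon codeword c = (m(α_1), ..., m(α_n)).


c = [5, 3, 4, 4, 3]

Message polynomial: m(x) = 1 + 3·x + 6·x^2 (mod 7).
For each evaluation point α_i, compute m(α_i) mod 7:
  α_1 = 5: Horner steps 6 → 5 → 5, so m(5) = 5.
  α_2 = 1: Horner steps 6 → 2 → 3, so m(1) = 3.
  α_3 = 4: Horner steps 6 → 6 → 4, so m(4) = 4.
  α_4 = 6: Horner steps 6 → 4 → 4, so m(6) = 4.
  α_5 = 2: Horner steps 6 → 1 → 3, so m(2) = 3.
Codeword c = [5, 3, 4, 4, 3] ∈ F_7^5.


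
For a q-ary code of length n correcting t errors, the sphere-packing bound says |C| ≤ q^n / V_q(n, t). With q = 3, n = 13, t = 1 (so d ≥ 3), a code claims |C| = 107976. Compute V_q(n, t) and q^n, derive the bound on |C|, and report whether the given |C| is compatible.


V_q(n, t) = 27, q^n = 1594323, Hamming bound = 59049, |C| = 107976 > bound (violated).

Step 1: Compute V_q(n, t) = Σ_{j=0}^1 C(n, j) (q−1)^j.
  j = 0: C(13,0)·(2)^0 = 1·1 = 1.
  j = 1: C(13,1)·(2)^1 = 13·2 = 26.
  V_q(n, t) = 1 + 26 = 27.
Step 2: q^n = 3^13 = 1594323.
Step 3: Hamming bound ⌊q^n / V_q(n,t)⌋ = ⌊1594323/27⌋ = 59049.
Step 4: Compare |C| = 107976 to 59049: violated.
The claimed |C| lies above the Hamming bound, so no 3-ary code of length 13 with d ≥ 3 can have 107976 codewords.


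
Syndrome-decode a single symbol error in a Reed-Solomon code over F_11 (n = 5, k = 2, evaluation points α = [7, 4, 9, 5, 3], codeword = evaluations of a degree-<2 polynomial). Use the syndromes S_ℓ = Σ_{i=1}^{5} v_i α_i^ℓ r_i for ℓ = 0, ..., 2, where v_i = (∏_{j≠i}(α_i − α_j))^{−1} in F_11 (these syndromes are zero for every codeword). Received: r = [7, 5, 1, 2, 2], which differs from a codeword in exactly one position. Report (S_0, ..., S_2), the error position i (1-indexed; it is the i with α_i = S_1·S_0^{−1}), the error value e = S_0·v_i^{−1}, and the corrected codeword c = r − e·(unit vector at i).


S = (4, 1, 3), error at position 5, error magnitude e = 5, c = [7, 5, 1, 2, 8].

Step 1: column multipliers v_i = (∏_{j≠i}(α_i − α_j))^{−1} mod 11.
  i = 1 (α = 7): (7−4)(7−9)(7−5)(7−3) = 3·(−2)·2·4 = −48 ≡ 7, so v_1 = 7^{−1} = 8 (mod 11).
  i = 2 (α = 4): (4−7)(4−9)(4−5)(4−3) = (−3)·(−5)·(−1)·1 = −15 ≡ 7, so v_2 = 7^{−1} = 8 (mod 11).
  i = 3 (α = 9): (9−7)(9−4)(9−5)(9−3) = 2·5·4·6 = 240 ≡ 9, so v_3 = 9^{−1} = 5 (mod 11).
  i = 4 (α = 5): (5−7)(5−4)(5−9)(5−3) = (−2)·1·(−4)·2 = 16 ≡ 5, so v_4 = 5^{−1} = 9 (mod 11).
  i = 5 (α = 3): (3−7)(3−4)(3−9)(3−5) = (−4)·(−1)·(−6)·(−2) = 48 ≡ 4, so v_5 = 4^{−1} = 3 (mod 11).
  v = [8, 8, 5, 9, 3].
Step 2: syndromes of r = [7, 5, 1, 2, 2] (all sums mod 11).
  S_0 = Σ v_i r_i = 8·7 + 8·5 + 5·1 + 9·2 + 3·2 = 125 ≡ 4.
  S_1 = Σ v_i α_i r_i = 8·7·7 + 8·4·5 + 5·9·1 + 9·5·2 + 3·3·2 = 705 ≡ 1.
  α_i^2 mod 11 = [5, 5, 4, 3, 9].
  S_2 = Σ v_i α_i^2 r_i = 8·5·7 + 8·5·5 + 5·4·1 + 9·3·2 + 3·9·2 = 608 ≡ 3.
  S = (4, 1, 3) ≠ 0, so r is not a codeword (an error is present).
Step 3: locate the error. For a single error e at position i, S_ℓ = v_i·e·α_i^ℓ, so α_err = S_1/S_0.
  S_0^{−1} = 4^{−1} = 3 (mod 11), so α_err = 1·3 = 3 ≡ 3 = α_5. Error position i = 5.
  Consistency check: S_2/S_1 = 3·1 = 3 ≡ 3 = α_err ✓ (single-error assumption holds).
Step 4: error magnitude e = S_0/v_5 = S_0·∏_{j≠5}(α_5 − α_j) = 4·4 = 16 ≡ 5 (mod 11).
Step 5: correct position 5: c_5 = r_5 − e = 2 − 5 ≡ 8 (mod 11). Hence c = [7, 5, 1, 2, 8].
  Check: interpolating c through the α_i gives m(x) = 6 + 8·x (degree < 2) with m(α_i) = c_i for every i, so c is indeed a codeword.


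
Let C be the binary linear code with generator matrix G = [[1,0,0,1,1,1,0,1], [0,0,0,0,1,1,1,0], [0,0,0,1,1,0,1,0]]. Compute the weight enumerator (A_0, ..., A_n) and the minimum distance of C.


Weight distribution: A_0 = 1, A_2 = 1, A_3 = 3, A_4 = 2, A_5 = 1. Minimum distance d = 2.

Enumerate all 2^3 = 8 messages m ∈ F_2^3.
For each, compute codeword c = mG in F_2^8, then tally its weight.
  m = 000 → c = 00000000, weight = 0.
  m = 100 → c = 10011101, weight = 5.
  m = 010 → c = 00001110, weight = 3.
  m = 110 → c = 10010011, weight = 4.
  m = 001 → c = 00011010, weight = 3.
  m = 101 → c = 10000111, weight = 4.
  m = 011 → c = 00010100, weight = 2.
  m = 111 → c = 10001001, weight = 3.
Tally weights:
  weight 0: 1 codewords.
  weight 2: 1 codewords.
  weight 3: 3 codewords.
  weight 4: 2 codewords.
  weight 5: 1 codewords.
Minimum distance d = smallest w > 0 with A_w > 0 = 2.
Sanity: Σ A_w = 8 = 2^3 = 8 ✓.


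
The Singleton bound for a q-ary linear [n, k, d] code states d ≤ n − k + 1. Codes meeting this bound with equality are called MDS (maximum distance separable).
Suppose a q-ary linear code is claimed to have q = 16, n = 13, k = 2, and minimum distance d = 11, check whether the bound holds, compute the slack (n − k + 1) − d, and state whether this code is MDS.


Singleton RHS = n − k + 1 = 12, slack = 1, bound satisfied, not MDS.

Singleton bound: d ≤ n − k + 1.
Here n = 13, k = 2, so n − k + 1 = 12.
Given d = 11, check d ≤ 12: YES.
Slack = (n − k + 1) − d = 1.
The code is NOT MDS (slack = 1 > 0).
Description: the claimed parameters are [13, 2, 11]_16; such a code would be non-MDS.


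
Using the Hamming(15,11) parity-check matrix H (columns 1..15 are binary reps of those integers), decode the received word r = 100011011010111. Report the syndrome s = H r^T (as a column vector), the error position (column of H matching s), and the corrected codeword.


s = (0, 1, 0, 0)^T, error position = 4, corrected codeword c = 100111011010111

Compute s = H r^T mod 2 one row at a time:
  s_1 = 1 + 1 + 0 + 1 + 0 + 1 + 1 + 1 = 6 ≡ 0 (mod 2).
  s_2 = 0 + 1 + 1 + 0 + 0 + 1 + 1 + 1 = 5 ≡ 1 (mod 2).
  s_3 = 0 + 0 + 1 + 0 + 0 + 1 + 1 + 1 = 4 ≡ 0 (mod 2).
  s_4 = 1 + 0 + 1 + 0 + 1 + 1 + 1 + 1 = 6 ≡ 0 (mod 2).
s = (0, 1, 0, 0)^T — this equals column 4 of H (binary 0100), so error is at position 4.
Correct: flip bit 4 of r = 100011011010111 to get c = 100111011010111.


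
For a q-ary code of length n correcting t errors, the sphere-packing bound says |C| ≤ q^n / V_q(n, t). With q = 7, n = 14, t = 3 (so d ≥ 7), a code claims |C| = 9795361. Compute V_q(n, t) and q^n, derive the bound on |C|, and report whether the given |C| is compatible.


V_q(n, t) = 81985, q^n = 678223072849, Hamming bound = 8272526, |C| = 9795361 > bound (violated).

Step 1: Compute V_q(n, t) = Σ_{j=0}^3 C(n, j) (q−1)^j.
  j = 0: C(14,0)·(6)^0 = 1·1 = 1.
  j = 1: C(14,1)·(6)^1 = 14·6 = 84.
  j = 2: C(14,2)·(6)^2 = 91·36 = 3276.
  j = 3: C(14,3)·(6)^3 = 364·216 = 78624.
  V_q(n, t) = 1 + 84 + 3276 + 78624 = 81985.
Step 2: q^n = 7^14 = 678223072849.
Step 3: Hamming bound ⌊q^n / V_q(n,t)⌋ = ⌊678223072849/81985⌋ = 8272526.
Step 4: Compare |C| = 9795361 to 8272526: violated.
The claimed |C| lies above the Hamming bound, so no 7-ary code of length 14 with d ≥ 7 can have 9795361 codewords.


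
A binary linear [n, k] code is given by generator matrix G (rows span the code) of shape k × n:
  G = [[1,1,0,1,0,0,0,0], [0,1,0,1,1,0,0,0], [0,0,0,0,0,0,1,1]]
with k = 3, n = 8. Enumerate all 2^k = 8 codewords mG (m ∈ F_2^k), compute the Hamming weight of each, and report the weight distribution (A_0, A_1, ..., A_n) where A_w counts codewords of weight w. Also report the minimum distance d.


Weight distribution: A_0 = 1, A_2 = 2, A_3 = 2, A_4 = 1, A_5 = 2. Minimum distance d = 2.

Enumerate all 2^3 = 8 messages m ∈ F_2^3.
For each, compute codeword c = mG in F_2^8, then tally its weight.
  m = 000 → c = 00000000, weight = 0.
  m = 100 → c = 11010000, weight = 3.
  m = 010 → c = 01011000, weight = 3.
  m = 110 → c = 10001000, weight = 2.
  m = 001 → c = 00000011, weight = 2.
  m = 101 → c = 11010011, weight = 5.
  m = 011 → c = 01011011, weight = 5.
  m = 111 → c = 10001011, weight = 4.
Tally weights:
  weight 0: 1 codewords.
  weight 2: 2 codewords.
  weight 3: 2 codewords.
  weight 4: 1 codewords.
  weight 5: 2 codewords.
Minimum distance d = smallest w > 0 with A_w > 0 = 2.
Sanity: Σ A_w = 8 = 2^3 = 8 ✓.


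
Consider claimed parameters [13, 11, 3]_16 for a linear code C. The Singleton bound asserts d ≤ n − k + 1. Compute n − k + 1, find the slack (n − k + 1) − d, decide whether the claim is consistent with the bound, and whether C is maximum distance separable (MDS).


Singleton RHS = n − k + 1 = 3, slack = 0, bound satisfied, MDS.

Singleton bound: d ≤ n − k + 1.
Here n = 13, k = 11, so n − k + 1 = 3.
Given d = 3, check d ≤ 3: YES.
Slack = (n − k + 1) − d = 0.
The code is MDS (slack = 0).
Description: the claimed parameters are [13, 11, 3]_16; such a code would be MDS (meets Singleton bound).


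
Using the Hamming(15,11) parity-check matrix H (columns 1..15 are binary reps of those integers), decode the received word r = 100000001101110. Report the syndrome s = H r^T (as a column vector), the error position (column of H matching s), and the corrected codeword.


s = (1, 1, 0, 1)^T, error position = 13, corrected codeword c = 100000001101010

Compute s = H r^T mod 2 one row at a time:
  s_1 = 0 + 1 + 1 + 0 + 1 + 1 + 1 + 0 = 5 ≡ 1 (mod 2).
  s_2 = 0 + 0 + 0 + 0 + 1 + 1 + 1 + 0 = 3 ≡ 1 (mod 2).
  s_3 = 0 + 0 + 0 + 0 + 1 + 0 + 1 + 0 = 2 ≡ 0 (mod 2).
  s_4 = 1 + 0 + 0 + 0 + 1 + 0 + 1 + 0 = 3 ≡ 1 (mod 2).
s = (1, 1, 0, 1)^T — this equals column 13 of H (binary 1101), so error is at position 13.
Correct: flip bit 13 of r = 100000001101110 to get c = 100000001101010.


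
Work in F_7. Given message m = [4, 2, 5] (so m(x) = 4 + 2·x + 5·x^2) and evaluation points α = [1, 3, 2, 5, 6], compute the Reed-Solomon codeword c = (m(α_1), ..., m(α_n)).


c = [4, 6, 0, 6, 0]

Message polynomial: m(x) = 4 + 2·x + 5·x^2 (mod 7).
For each evaluation point α_i, compute m(α_i) mod 7:
  α_1 = 1: Horner steps 5 → 0 → 4, so m(1) = 4.
  α_2 = 3: Horner steps 5 → 3 → 6, so m(3) = 6.
  α_3 = 2: Horner steps 5 → 5 → 0, so m(2) = 0.
  α_4 = 5: Horner steps 5 → 6 → 6, so m(5) = 6.
  α_5 = 6: Horner steps 5 → 4 → 0, so m(6) = 0.
Codeword c = [4, 6, 0, 6, 0] ∈ F_7^5.


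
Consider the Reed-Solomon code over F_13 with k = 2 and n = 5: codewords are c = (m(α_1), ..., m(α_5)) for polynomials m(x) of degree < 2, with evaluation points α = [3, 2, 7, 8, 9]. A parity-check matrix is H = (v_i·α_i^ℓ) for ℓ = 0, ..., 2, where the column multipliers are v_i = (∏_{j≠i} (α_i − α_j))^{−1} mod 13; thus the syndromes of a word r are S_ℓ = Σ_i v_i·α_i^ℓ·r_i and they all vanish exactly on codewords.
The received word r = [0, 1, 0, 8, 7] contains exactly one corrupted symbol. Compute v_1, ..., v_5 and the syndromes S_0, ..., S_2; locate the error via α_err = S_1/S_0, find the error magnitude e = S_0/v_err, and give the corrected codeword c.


S = (4, 2, 1), error at position 3, error magnitude e = 4, c = [0, 1, 9, 8, 7].

Step 1: column multipliers v_i = (∏_{j≠i}(α_i − α_j))^{−1} mod 13.
  i = 1 (α = 3): (3−2)(3−7)(3−8)(3−9) = 1·(−4)·(−5)·(−6) = −120 ≡ 10, so v_1 = 10^{−1} = 4 (mod 13).
  i = 2 (α = 2): (2−3)(2−7)(2−8)(2−9) = (−1)·(−5)·(−6)·(−7) = 210 ≡ 2, so v_2 = 2^{−1} = 7 (mod 13).
  i = 3 (α = 7): (7−3)(7−2)(7−8)(7−9) = 4·5·(−1)·(−2) = 40 ≡ 1, so v_3 = 1^{−1} = 1 (mod 13).
  i = 4 (α = 8): (8−3)(8−2)(8−7)(8−9) = 5·6·1·(−1) = −30 ≡ 9, so v_4 = 9^{−1} = 3 (mod 13).
  i = 5 (α = 9): (9−3)(9−2)(9−7)(9−8) = 6·7·2·1 = 84 ≡ 6, so v_5 = 6^{−1} = 11 (mod 13).
  v = [4, 7, 1, 3, 11].
Step 2: syndromes of r = [0, 1, 0, 8, 7] (all sums mod 13).
  S_0 = Σ v_i r_i = 4·0 + 7·1 + 1·0 + 3·8 + 11·7 = 108 ≡ 4.
  S_1 = Σ v_i α_i r_i = 4·3·0 + 7·2·1 + 1·7·0 + 3·8·8 + 11·9·7 = 899 ≡ 2.
  α_i^2 mod 13 = [9, 4, 10, 12, 3].
  S_2 = Σ v_i α_i^2 r_i = 4·9·0 + 7·4·1 + 1·10·0 + 3·12·8 + 11·3·7 = 547 ≡ 1.
  S = (4, 2, 1) ≠ 0, so r is not a codeword (an error is present).
Step 3: locate the error. For a single error e at position i, S_ℓ = v_i·e·α_i^ℓ, so α_err = S_1/S_0.
  S_0^{−1} = 4^{−1} = 10 (mod 13), so α_err = 2·10 = 20 ≡ 7 = α_3. Error position i = 3.
  Consistency check: S_2/S_1 = 1·7 = 7 ≡ 7 = α_err ✓ (single-error assumption holds).
Step 4: error magnitude e = S_0/v_3 = S_0·∏_{j≠3}(α_3 − α_j) = 4·1 = 4 ≡ 4 (mod 13).
Step 5: correct position 3: c_3 = r_3 − e = 0 − 4 ≡ 9 (mod 13). Hence c = [0, 1, 9, 8, 7].
  Check: interpolating c through the α_i gives m(x) = 3 + 12·x (degree < 2) with m(α_i) = c_i for every i, so c is indeed a codeword.


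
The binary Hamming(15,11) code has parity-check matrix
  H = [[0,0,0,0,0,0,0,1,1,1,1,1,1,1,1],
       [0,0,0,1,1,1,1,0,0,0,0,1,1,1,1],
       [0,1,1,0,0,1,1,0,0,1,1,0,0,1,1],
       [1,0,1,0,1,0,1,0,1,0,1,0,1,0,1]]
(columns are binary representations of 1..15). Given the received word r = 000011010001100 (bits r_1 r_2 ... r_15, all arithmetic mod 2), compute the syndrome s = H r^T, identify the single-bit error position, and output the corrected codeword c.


s = (1, 0, 1, 0)^T, error position = 10, corrected codeword c = 000011010101100

Compute s = H r^T mod 2 one row at a time:
  s_1 = 1 + 0 + 0 + 0 + 1 + 1 + 0 + 0 = 3 ≡ 1 (mod 2).
  s_2 = 0 + 1 + 1 + 0 + 1 + 1 + 0 + 0 = 4 ≡ 0 (mod 2).
  s_3 = 0 + 0 + 1 + 0 + 0 + 0 + 0 + 0 = 1 ≡ 1 (mod 2).
  s_4 = 0 + 0 + 1 + 0 + 0 + 0 + 1 + 0 = 2 ≡ 0 (mod 2).
s = (1, 0, 1, 0)^T — this equals column 10 of H (binary 1010), so error is at position 10.
Correct: flip bit 10 of r = 000011010001100 to get c = 000011010101100.


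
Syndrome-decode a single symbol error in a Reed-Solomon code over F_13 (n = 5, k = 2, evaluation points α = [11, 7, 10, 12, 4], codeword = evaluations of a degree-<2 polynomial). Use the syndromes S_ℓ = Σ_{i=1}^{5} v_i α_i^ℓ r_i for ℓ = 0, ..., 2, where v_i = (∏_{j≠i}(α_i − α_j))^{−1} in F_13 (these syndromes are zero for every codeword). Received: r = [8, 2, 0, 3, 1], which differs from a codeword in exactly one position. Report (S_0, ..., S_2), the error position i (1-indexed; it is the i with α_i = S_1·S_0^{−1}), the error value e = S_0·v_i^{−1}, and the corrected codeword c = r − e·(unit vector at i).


S = (7, 2, 8), error at position 5, error magnitude e = 10, c = [8, 2, 0, 3, 4].

Step 1: column multipliers v_i = (∏_{j≠i}(α_i − α_j))^{−1} mod 13.
  i = 1 (α = 11): (11−7)(11−10)(11−12)(11−4) = 4·1·(−1)·7 = −28 ≡ 11, so v_1 = 11^{−1} = 6 (mod 13).
  i = 2 (α = 7): (7−11)(7−10)(7−12)(7−4) = (−4)·(−3)·(−5)·3 = −180 ≡ 2, so v_2 = 2^{−1} = 7 (mod 13).
  i = 3 (α = 10): (10−11)(10−7)(10−12)(10−4) = (−1)·3·(−2)·6 = 36 ≡ 10, so v_3 = 10^{−1} = 4 (mod 13).
  i = 4 (α = 12): (12−11)(12−7)(12−10)(12−4) = 1·5·2·8 = 80 ≡ 2, so v_4 = 2^{−1} = 7 (mod 13).
  i = 5 (α = 4): (4−11)(4−7)(4−10)(4−12) = (−7)·(−3)·(−6)·(−8) = 1008 ≡ 7, so v_5 = 7^{−1} = 2 (mod 13).
  v = [6, 7, 4, 7, 2].
Step 2: syndromes of r = [8, 2, 0, 3, 1] (all sums mod 13).
  S_0 = Σ v_i r_i = 6·8 + 7·2 + 4·0 + 7·3 + 2·1 = 85 ≡ 7.
  S_1 = Σ v_i α_i r_i = 6·11·8 + 7·7·2 + 4·10·0 + 7·12·3 + 2·4·1 = 886 ≡ 2.
  α_i^2 mod 13 = [4, 10, 9, 1, 3].
  S_2 = Σ v_i α_i^2 r_i = 6·4·8 + 7·10·2 + 4·9·0 + 7·1·3 + 2·3·1 = 359 ≡ 8.
  S = (7, 2, 8) ≠ 0, so r is not a codeword (an error is present).
Step 3: locate the error. For a single error e at position i, S_ℓ = v_i·e·α_i^ℓ, so α_err = S_1/S_0.
  S_0^{−1} = 7^{−1} = 2 (mod 13), so α_err = 2·2 = 4 ≡ 4 = α_5. Error position i = 5.
  Consistency check: S_2/S_1 = 8·7 = 56 ≡ 4 = α_err ✓ (single-error assumption holds).
Step 4: error magnitude e = S_0/v_5 = S_0·∏_{j≠5}(α_5 − α_j) = 7·7 = 49 ≡ 10 (mod 13).
Step 5: correct position 5: c_5 = r_5 − e = 1 − 10 ≡ 4 (mod 13). Hence c = [8, 2, 0, 3, 4].
  Check: interpolating c through the α_i gives m(x) = 11 + 8·x (degree < 2) with m(α_i) = c_i for every i, so c is indeed a codeword.


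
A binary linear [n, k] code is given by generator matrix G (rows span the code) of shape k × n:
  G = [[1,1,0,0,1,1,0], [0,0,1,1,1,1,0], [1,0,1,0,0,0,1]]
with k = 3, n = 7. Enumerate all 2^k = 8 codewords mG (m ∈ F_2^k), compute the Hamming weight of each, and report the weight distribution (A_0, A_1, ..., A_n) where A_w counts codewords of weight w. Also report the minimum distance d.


Weight distribution: A_0 = 1, A_3 = 2, A_4 = 3, A_5 = 2. Minimum distance d = 3.

Enumerate all 2^3 = 8 messages m ∈ F_2^3.
For each, compute codeword c = mG in F_2^7, then tally its weight.
  m = 000 → c = 0000000, weight = 0.
  m = 100 → c = 1100110, weight = 4.
  m = 010 → c = 0011110, weight = 4.
  m = 110 → c = 1111000, weight = 4.
  m = 001 → c = 1010001, weight = 3.
  m = 101 → c = 0110111, weight = 5.
  m = 011 → c = 1001111, weight = 5.
  m = 111 → c = 0101001, weight = 3.
Tally weights:
  weight 0: 1 codewords.
  weight 3: 2 codewords.
  weight 4: 3 codewords.
  weight 5: 2 codewords.
Minimum distance d = smallest w > 0 with A_w > 0 = 3.
Sanity: Σ A_w = 8 = 2^3 = 8 ✓.


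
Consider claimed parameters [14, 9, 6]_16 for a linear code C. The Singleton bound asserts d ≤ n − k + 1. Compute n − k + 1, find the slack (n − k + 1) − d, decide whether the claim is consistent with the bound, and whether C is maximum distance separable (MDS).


Singleton RHS = n − k + 1 = 6, slack = 0, bound satisfied, MDS.

Singleton bound: d ≤ n − k + 1.
Here n = 14, k = 9, so n − k + 1 = 6.
Given d = 6, check d ≤ 6: YES.
Slack = (n − k + 1) − d = 0.
The code is MDS (slack = 0).
Description: the claimed parameters are [14, 9, 6]_16; such a code would be MDS (meets Singleton bound).


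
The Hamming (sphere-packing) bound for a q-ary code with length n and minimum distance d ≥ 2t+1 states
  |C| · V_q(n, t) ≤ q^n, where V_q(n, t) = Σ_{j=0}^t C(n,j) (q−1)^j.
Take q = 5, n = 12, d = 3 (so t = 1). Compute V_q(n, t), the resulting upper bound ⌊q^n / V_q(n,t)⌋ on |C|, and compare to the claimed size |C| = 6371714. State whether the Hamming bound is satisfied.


V_q(n, t) = 49, q^n = 244140625, Hamming bound = 4982461, |C| = 6371714 > bound (violated).

Step 1: Compute V_q(n, t) = Σ_{j=0}^1 C(n, j) (q−1)^j.
  j = 0: C(12,0)·(4)^0 = 1·1 = 1.
  j = 1: C(12,1)·(4)^1 = 12·4 = 48.
  V_q(n, t) = 1 + 48 = 49.
Step 2: q^n = 5^12 = 244140625.
Step 3: Hamming bound ⌊q^n / V_q(n,t)⌋ = ⌊244140625/49⌋ = 4982461.
Step 4: Compare |C| = 6371714 to 4982461: violated.
The claimed |C| lies above the Hamming bound, so no 5-ary code of length 12 with d ≥ 3 can have 6371714 codewords.


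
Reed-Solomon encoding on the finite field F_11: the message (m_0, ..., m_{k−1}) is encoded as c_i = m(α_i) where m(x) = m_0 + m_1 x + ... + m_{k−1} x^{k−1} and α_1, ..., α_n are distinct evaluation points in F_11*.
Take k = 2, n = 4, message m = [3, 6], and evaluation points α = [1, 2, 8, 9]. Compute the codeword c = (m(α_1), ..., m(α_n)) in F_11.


c = [9, 4, 7, 2]

Message polynomial: m(x) = 3 + 6·x (mod 11).
For each evaluation point α_i, compute m(α_i) mod 11:
  α_1 = 1: Horner steps 6 → 9, so m(1) = 9.
  α_2 = 2: Horner steps 6 → 4, so m(2) = 4.
  α_3 = 8: Horner steps 6 → 7, so m(8) = 7.
  α_4 = 9: Horner steps 6 → 2, so m(9) = 2.
Codeword c = [9, 4, 7, 2] ∈ F_11^4.


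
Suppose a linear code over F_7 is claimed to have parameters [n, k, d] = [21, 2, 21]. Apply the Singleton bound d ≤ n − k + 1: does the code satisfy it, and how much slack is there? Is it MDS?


Singleton RHS = n − k + 1 = 20, slack = -1, bound violated (no such code; not MDS).

Singleton bound: d ≤ n − k + 1.
Here n = 21, k = 2, so n − k + 1 = 20.
Given d = 21, check d ≤ 20: NO.
Slack = (n − k + 1) − d = -1.
The slack is negative: d = 21 exceeds n − k + 1 = 20 by 1, so the Singleton bound is violated and no linear [21, 2, 21]_7 code can exist. In particular it is not MDS (MDS requires d = n − k + 1 exactly).
Description: the claimed parameters are [21, 2, 21]_7; such a code would be impossible (violates the Singleton bound).


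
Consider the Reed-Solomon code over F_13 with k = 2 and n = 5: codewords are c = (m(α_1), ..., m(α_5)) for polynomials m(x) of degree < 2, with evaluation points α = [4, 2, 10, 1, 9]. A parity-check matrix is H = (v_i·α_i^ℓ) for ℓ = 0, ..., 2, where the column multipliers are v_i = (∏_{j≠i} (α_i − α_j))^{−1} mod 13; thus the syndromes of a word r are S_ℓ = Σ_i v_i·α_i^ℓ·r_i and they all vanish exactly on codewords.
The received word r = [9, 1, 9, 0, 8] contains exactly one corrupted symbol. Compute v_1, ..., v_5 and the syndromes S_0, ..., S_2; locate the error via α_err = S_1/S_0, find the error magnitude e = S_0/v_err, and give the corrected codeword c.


S = (10, 1, 4), error at position 1, error magnitude e = 6, c = [3, 1, 9, 0, 8].

Step 1: column multipliers v_i = (∏_{j≠i}(α_i − α_j))^{−1} mod 13.
  i = 1 (α = 4): (4−2)(4−10)(4−1)(4−9) = 2·(−6)·3·(−5) = 180 ≡ 11, so v_1 = 11^{−1} = 6 (mod 13).
  i = 2 (α = 2): (2−4)(2−10)(2−1)(2−9) = (−2)·(−8)·1·(−7) = −112 ≡ 5, so v_2 = 5^{−1} = 8 (mod 13).
  i = 3 (α = 10): (10−4)(10−2)(10−1)(10−9) = 6·8·9·1 = 432 ≡ 3, so v_3 = 3^{−1} = 9 (mod 13).
  i = 4 (α = 1): (1−4)(1−2)(1−10)(1−9) = (−3)·(−1)·(−9)·(−8) = 216 ≡ 8, so v_4 = 8^{−1} = 5 (mod 13).
  i = 5 (α = 9): (9−4)(9−2)(9−10)(9−1) = 5·7·(−1)·8 = −280 ≡ 6, so v_5 = 6^{−1} = 11 (mod 13).
  v = [6, 8, 9, 5, 11].
Step 2: syndromes of r = [9, 1, 9, 0, 8] (all sums mod 13).
  S_0 = Σ v_i r_i = 6·9 + 8·1 + 9·9 + 5·0 + 11·8 = 231 ≡ 10.
  S_1 = Σ v_i α_i r_i = 6·4·9 + 8·2·1 + 9·10·9 + 5·1·0 + 11·9·8 = 1834 ≡ 1.
  α_i^2 mod 13 = [3, 4, 9, 1, 3].
  S_2 = Σ v_i α_i^2 r_i = 6·3·9 + 8·4·1 + 9·9·9 + 5·1·0 + 11·3·8 = 1187 ≡ 4.
  S = (10, 1, 4) ≠ 0, so r is not a codeword (an error is present).
Step 3: locate the error. For a single error e at position i, S_ℓ = v_i·e·α_i^ℓ, so α_err = S_1/S_0.
  S_0^{−1} = 10^{−1} = 4 (mod 13), so α_err = 1·4 = 4 ≡ 4 = α_1. Error position i = 1.
  Consistency check: S_2/S_1 = 4·1 = 4 ≡ 4 = α_err ✓ (single-error assumption holds).
Step 4: error magnitude e = S_0/v_1 = S_0·∏_{j≠1}(α_1 − α_j) = 10·11 = 110 ≡ 6 (mod 13).
Step 5: correct position 1: c_1 = r_1 − e = 9 − 6 ≡ 3 (mod 13). Hence c = [3, 1, 9, 0, 8].
  Check: interpolating c through the α_i gives m(x) = 12 + 1·x (degree < 2) with m(α_i) = c_i for every i, so c is indeed a codeword.


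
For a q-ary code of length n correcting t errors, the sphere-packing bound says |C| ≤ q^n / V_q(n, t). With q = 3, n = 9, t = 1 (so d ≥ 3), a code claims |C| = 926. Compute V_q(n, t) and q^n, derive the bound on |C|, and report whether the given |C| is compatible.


V_q(n, t) = 19, q^n = 19683, Hamming bound = 1035, |C| = 926 ≤ bound (satisfied).

Step 1: Compute V_q(n, t) = Σ_{j=0}^1 C(n, j) (q−1)^j.
  j = 0: C(9,0)·(2)^0 = 1·1 = 1.
  j = 1: C(9,1)·(2)^1 = 9·2 = 18.
  V_q(n, t) = 1 + 18 = 19.
Step 2: q^n = 3^9 = 19683.
Step 3: Hamming bound ⌊q^n / V_q(n,t)⌋ = ⌊19683/19⌋ = 1035.
Step 4: Compare |C| = 926 to 1035: satisfied.
The claimed |C| lies below the Hamming bound.


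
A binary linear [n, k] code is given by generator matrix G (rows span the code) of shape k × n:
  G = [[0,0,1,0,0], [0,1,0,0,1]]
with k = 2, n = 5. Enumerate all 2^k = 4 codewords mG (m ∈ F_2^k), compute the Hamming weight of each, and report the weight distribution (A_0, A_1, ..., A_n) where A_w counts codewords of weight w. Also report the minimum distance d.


Weight distribution: A_0 = 1, A_1 = 1, A_2 = 1, A_3 = 1. Minimum distance d = 1.

Enumerate all 2^2 = 4 messages m ∈ F_2^2.
For each, compute codeword c = mG in F_2^5, then tally its weight.
  m = 00 → c = 00000, weight = 0.
  m = 10 → c = 00100, weight = 1.
  m = 01 → c = 01001, weight = 2.
  m = 11 → c = 01101, weight = 3.
Tally weights:
  weight 0: 1 codewords.
  weight 1: 1 codewords.
  weight 2: 1 codewords.
  weight 3: 1 codewords.
Minimum distance d = smallest w > 0 with A_w > 0 = 1.
Sanity: Σ A_w = 4 = 2^2 = 4 ✓.


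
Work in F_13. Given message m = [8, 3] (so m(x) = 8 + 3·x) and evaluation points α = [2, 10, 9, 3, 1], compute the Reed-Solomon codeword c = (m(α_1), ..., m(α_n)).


c = [1, 12, 9, 4, 11]

Message polynomial: m(x) = 8 + 3·x (mod 13).
For each evaluation point α_i, compute m(α_i) mod 13:
  α_1 = 2: Horner steps 3 → 1, so m(2) = 1.
  α_2 = 10: Horner steps 3 → 12, so m(10) = 12.
  α_3 = 9: Horner steps 3 → 9, so m(9) = 9.
  α_4 = 3: Horner steps 3 → 4, so m(3) = 4.
  α_5 = 1: Horner steps 3 → 11, so m(1) = 11.
Codeword c = [1, 12, 9, 4, 11] ∈ F_13^5.


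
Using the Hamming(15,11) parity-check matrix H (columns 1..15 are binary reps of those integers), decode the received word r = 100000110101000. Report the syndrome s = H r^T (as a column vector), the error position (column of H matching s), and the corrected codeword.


s = (1, 0, 0, 0)^T, error position = 8, corrected codeword c = 100000100101000

Compute s = H r^T mod 2 one row at a time:
  s_1 = 1 + 0 + 1 + 0 + 1 + 0 + 0 + 0 = 3 ≡ 1 (mod 2).
  s_2 = 0 + 0 + 0 + 1 + 1 + 0 + 0 + 0 = 2 ≡ 0 (mod 2).
  s_3 = 0 + 0 + 0 + 1 + 1 + 0 + 0 + 0 = 2 ≡ 0 (mod 2).
  s_4 = 1 + 0 + 0 + 1 + 0 + 0 + 0 + 0 = 2 ≡ 0 (mod 2).
s = (1, 0, 0, 0)^T — this equals column 8 of H (binary 1000), so error is at position 8.
Correct: flip bit 8 of r = 100000110101000 to get c = 100000100101000.


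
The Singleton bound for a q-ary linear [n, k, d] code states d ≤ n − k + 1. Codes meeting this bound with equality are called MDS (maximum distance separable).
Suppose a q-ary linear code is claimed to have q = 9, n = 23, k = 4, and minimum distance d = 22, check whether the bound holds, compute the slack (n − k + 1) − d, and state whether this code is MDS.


Singleton RHS = n − k + 1 = 20, slack = -2, bound violated (no such code; not MDS).

Singleton bound: d ≤ n − k + 1.
Here n = 23, k = 4, so n − k + 1 = 20.
Given d = 22, check d ≤ 20: NO.
Slack = (n − k + 1) − d = -2.
The slack is negative: d = 22 exceeds n − k + 1 = 20 by 2, so the Singleton bound is violated and no linear [23, 4, 22]_9 code can exist. In particular it is not MDS (MDS requires d = n − k + 1 exactly).
Description: the claimed parameters are [23, 4, 22]_9; such a code would be impossible (violates the Singleton bound).


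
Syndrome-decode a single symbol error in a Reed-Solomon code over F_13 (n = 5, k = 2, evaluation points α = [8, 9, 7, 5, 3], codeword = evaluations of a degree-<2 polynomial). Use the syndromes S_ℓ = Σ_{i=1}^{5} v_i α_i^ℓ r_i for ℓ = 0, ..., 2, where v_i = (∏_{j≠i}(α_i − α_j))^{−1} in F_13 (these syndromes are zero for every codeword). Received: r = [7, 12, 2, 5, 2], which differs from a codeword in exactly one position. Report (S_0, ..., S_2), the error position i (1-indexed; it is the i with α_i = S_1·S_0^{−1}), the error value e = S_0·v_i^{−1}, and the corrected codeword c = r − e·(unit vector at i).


S = (12, 10, 4), error at position 5, error magnitude e = 7, c = [7, 12, 2, 5, 8].

Step 1: column multipliers v_i = (∏_{j≠i}(α_i − α_j))^{−1} mod 13.
  i = 1 (α = 8): (8−9)(8−7)(8−5)(8−3) = (−1)·1·3·5 = −15 ≡ 11, so v_1 = 11^{−1} = 6 (mod 13).
  i = 2 (α = 9): (9−8)(9−7)(9−5)(9−3) = 1·2·4·6 = 48 ≡ 9, so v_2 = 9^{−1} = 3 (mod 13).
  i = 3 (α = 7): (7−8)(7−9)(7−5)(7−3) = (−1)·(−2)·2·4 = 16 ≡ 3, so v_3 = 3^{−1} = 9 (mod 13).
  i = 4 (α = 5): (5−8)(5−9)(5−7)(5−3) = (−3)·(−4)·(−2)·2 = −48 ≡ 4, so v_4 = 4^{−1} = 10 (mod 13).
  i = 5 (α = 3): (3−8)(3−9)(3−7)(3−5) = (−5)·(−6)·(−4)·(−2) = 240 ≡ 6, so v_5 = 6^{−1} = 11 (mod 13).
  v = [6, 3, 9, 10, 11].
Step 2: syndromes of r = [7, 12, 2, 5, 2] (all sums mod 13).
  S_0 = Σ v_i r_i = 6·7 + 3·12 + 9·2 + 10·5 + 11·2 = 168 ≡ 12.
  S_1 = Σ v_i α_i r_i = 6·8·7 + 3·9·12 + 9·7·2 + 10·5·5 + 11·3·2 = 1102 ≡ 10.
  α_i^2 mod 13 = [12, 3, 10, 12, 9].
  S_2 = Σ v_i α_i^2 r_i = 6·12·7 + 3·3·12 + 9·10·2 + 10·12·5 + 11·9·2 = 1590 ≡ 4.
  S = (12, 10, 4) ≠ 0, so r is not a codeword (an error is present).
Step 3: locate the error. For a single error e at position i, S_ℓ = v_i·e·α_i^ℓ, so α_err = S_1/S_0.
  S_0^{−1} = 12^{−1} = 12 (mod 13), so α_err = 10·12 = 120 ≡ 3 = α_5. Error position i = 5.
  Consistency check: S_2/S_1 = 4·4 = 16 ≡ 3 = α_err ✓ (single-error assumption holds).
Step 4: error magnitude e = S_0/v_5 = S_0·∏_{j≠5}(α_5 − α_j) = 12·6 = 72 ≡ 7 (mod 13).
Step 5: correct position 5: c_5 = r_5 − e = 2 − 7 ≡ 8 (mod 13). Hence c = [7, 12, 2, 5, 8].
  Check: interpolating c through the α_i gives m(x) = 6 + 5·x (degree < 2) with m(α_i) = c_i for every i, so c is indeed a codeword.


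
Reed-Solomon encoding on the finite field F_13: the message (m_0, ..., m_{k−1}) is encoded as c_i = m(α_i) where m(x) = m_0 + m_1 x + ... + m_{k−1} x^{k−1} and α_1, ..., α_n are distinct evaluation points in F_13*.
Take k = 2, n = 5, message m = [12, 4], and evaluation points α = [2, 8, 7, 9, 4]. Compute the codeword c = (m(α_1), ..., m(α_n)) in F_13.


c = [7, 5, 1, 9, 2]

Message polynomial: m(x) = 12 + 4·x (mod 13).
For each evaluation point α_i, compute m(α_i) mod 13:
  α_1 = 2: Horner steps 4 → 7, so m(2) = 7.
  α_2 = 8: Horner steps 4 → 5, so m(8) = 5.
  α_3 = 7: Horner steps 4 → 1, so m(7) = 1.
  α_4 = 9: Horner steps 4 → 9, so m(9) = 9.
  α_5 = 4: Horner steps 4 → 2, so m(4) = 2.
Codeword c = [7, 5, 1, 9, 2] ∈ F_13^5.


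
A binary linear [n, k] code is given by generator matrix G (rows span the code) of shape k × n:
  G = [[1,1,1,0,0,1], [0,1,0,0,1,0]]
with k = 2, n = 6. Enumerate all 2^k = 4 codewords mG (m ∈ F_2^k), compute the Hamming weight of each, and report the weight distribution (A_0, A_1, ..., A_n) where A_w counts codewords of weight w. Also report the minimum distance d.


Weight distribution: A_0 = 1, A_2 = 1, A_4 = 2. Minimum distance d = 2.

Enumerate all 2^2 = 4 messages m ∈ F_2^2.
For each, compute codeword c = mG in F_2^6, then tally its weight.
  m = 00 → c = 000000, weight = 0.
  m = 10 → c = 111001, weight = 4.
  m = 01 → c = 010010, weight = 2.
  m = 11 → c = 101011, weight = 4.
Tally weights:
  weight 0: 1 codewords.
  weight 2: 1 codewords.
  weight 4: 2 codewords.
Minimum distance d = smallest w > 0 with A_w > 0 = 2.
Sanity: Σ A_w = 4 = 2^2 = 4 ✓.


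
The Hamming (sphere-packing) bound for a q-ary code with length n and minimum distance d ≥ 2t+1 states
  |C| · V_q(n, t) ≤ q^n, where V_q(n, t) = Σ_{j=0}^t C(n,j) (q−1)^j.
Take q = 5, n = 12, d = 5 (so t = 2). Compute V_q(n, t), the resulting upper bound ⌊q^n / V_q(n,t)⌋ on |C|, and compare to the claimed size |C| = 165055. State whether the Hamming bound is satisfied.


V_q(n, t) = 1105, q^n = 244140625, Hamming bound = 220941, |C| = 165055 ≤ bound (satisfied).

Step 1: Compute V_q(n, t) = Σ_{j=0}^2 C(n, j) (q−1)^j.
  j = 0: C(12,0)·(4)^0 = 1·1 = 1.
  j = 1: C(12,1)·(4)^1 = 12·4 = 48.
  j = 2: C(12,2)·(4)^2 = 66·16 = 1056.
  V_q(n, t) = 1 + 48 + 1056 = 1105.
Step 2: q^n = 5^12 = 244140625.
Step 3: Hamming bound ⌊q^n / V_q(n,t)⌋ = ⌊244140625/1105⌋ = 220941.
Step 4: Compare |C| = 165055 to 220941: satisfied.
The claimed |C| lies below the Hamming bound.


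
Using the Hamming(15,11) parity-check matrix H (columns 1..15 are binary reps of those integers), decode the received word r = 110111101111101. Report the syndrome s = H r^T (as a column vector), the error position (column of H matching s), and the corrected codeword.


s = (0, 1, 0, 1)^T, error position = 5, corrected codeword c = 110101101111101

Compute s = H r^T mod 2 one row at a time:
  s_1 = 0 + 1 + 1 + 1 + 1 + 1 + 0 + 1 = 6 ≡ 0 (mod 2).
  s_2 = 1 + 1 + 1 + 1 + 1 + 1 + 0 + 1 = 7 ≡ 1 (mod 2).
  s_3 = 1 + 0 + 1 + 1 + 1 + 1 + 0 + 1 = 6 ≡ 0 (mod 2).
  s_4 = 1 + 0 + 1 + 1 + 1 + 1 + 1 + 1 = 7 ≡ 1 (mod 2).
s = (0, 1, 0, 1)^T — this equals column 5 of H (binary 0101), so error is at position 5.
Correct: flip bit 5 of r = 110111101111101 to get c = 110101101111101.


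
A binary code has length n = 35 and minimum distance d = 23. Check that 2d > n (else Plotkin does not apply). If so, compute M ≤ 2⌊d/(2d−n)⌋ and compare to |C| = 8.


Plotkin bound M ≤ 4; given |C| = 8 > bound (violated).

Check applicability: 2d = 46, n = 35.
2d − n = 11 > 0, so Plotkin applies.
Compute d/(2d−n) = 23/11 ≈ 2.0909.
⌊d/(2d−n)⌋ = 2.
Plotkin bound: M ≤ 2·2 = 4.
Given |C| = 8, check: VIOLATED.
This |C| is above the Plotkin bound, so no binary code with n = 35, d = 23 and 8 codewords exists.


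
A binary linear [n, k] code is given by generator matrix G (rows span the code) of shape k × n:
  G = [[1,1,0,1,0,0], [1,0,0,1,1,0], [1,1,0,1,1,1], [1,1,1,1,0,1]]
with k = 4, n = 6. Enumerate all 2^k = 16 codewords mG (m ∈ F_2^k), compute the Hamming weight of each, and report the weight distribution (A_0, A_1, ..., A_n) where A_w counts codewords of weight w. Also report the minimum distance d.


Weight distribution: A_0 = 1, A_2 = 6, A_3 = 4, A_4 = 1, A_5 = 4. Minimum distance d = 2.

Enumerate all 2^4 = 16 messages m ∈ F_2^4.
For each, compute codeword c = mG in F_2^6, then tally its weight.
  m = 0000 → c = 000000, weight = 0.
  m = 1000 → c = 110100, weight = 3.
  m = 0100 → c = 100110, weight = 3.
  m = 1100 → c = 010010, weight = 2.
  m = 0010 → c = 110111, weight = 5.
  m = 1010 → c = 000011, weight = 2.
  m = 0110 → c = 010001, weight = 2.
  m = 1110 → c = 100101, weight = 3.
  m = 0001 → c = 111101, weight = 5.
  m = 1001 → c = 001001, weight = 2.
  m = 0101 → c = 011011, weight = 4.
  m = 1101 → c = 101111, weight = 5.
  m = 0011 → c = 001010, weight = 2.
  m = 1011 → c = 111110, weight = 5.
  m = 0111 → c = 101100, weight = 3.
  m = 1111 → c = 011000, weight = 2.
Tally weights:
  weight 0: 1 codewords.
  weight 2: 6 codewords.
  weight 3: 4 codewords.
  weight 4: 1 codewords.
  weight 5: 4 codewords.
Minimum distance d = smallest w > 0 with A_w > 0 = 2.
Sanity: Σ A_w = 16 = 2^4 = 16 ✓.
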